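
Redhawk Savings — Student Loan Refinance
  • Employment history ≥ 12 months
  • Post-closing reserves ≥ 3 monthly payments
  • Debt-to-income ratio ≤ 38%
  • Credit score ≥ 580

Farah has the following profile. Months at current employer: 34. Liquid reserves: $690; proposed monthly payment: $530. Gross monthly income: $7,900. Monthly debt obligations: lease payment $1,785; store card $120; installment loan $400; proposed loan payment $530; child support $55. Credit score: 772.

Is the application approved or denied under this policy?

Denied

Employment 34 ≥ 12 months
Liquid reserves cover 690/530 = 1.3 months — < 3 required
Total monthly debts = (1,785 + 120 + 400 + 530 + 55) = 2,890. Debt-to-income = 2,890/7,900 = 36.6% — meets 38% limit
Credit score 772 ≥ 580 (meets)
Fails on reserves.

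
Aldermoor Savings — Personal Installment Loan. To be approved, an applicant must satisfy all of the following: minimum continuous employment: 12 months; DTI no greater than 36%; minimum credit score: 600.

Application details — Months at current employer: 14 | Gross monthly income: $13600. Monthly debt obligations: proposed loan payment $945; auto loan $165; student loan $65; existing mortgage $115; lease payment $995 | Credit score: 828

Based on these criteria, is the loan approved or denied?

Approved

Employment 14 ≥ 12 months
Total monthly debts = (945 + 165 + 65 + 115 + 995) = 2,285. DTI: 2,285 ÷ 13,600 = 16.8%, within the 36% cap
Credit score 828 ≥ 600 (meets)
All criteria satisfied.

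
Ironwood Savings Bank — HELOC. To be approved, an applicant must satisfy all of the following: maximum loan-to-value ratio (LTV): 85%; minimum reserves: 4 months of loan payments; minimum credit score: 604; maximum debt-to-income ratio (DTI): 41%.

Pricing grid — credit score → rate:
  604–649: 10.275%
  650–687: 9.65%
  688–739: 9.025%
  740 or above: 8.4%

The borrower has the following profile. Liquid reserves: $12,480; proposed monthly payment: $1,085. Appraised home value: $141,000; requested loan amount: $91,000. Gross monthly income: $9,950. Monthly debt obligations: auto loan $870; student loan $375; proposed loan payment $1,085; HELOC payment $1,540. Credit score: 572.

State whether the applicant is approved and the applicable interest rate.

Denied

Credit score 572 < 604 (below minimum)
LTV: 91,000 ÷ 141,000 = 64.5%, within 85% cap
Total monthly debts = (870 + 375 + 1,085 + 1,540) = 3,870. Debt-to-income = 3,870/9,950 = 38.9% — meets 41% limit
Reserves = 12,480/1,085 = 11.5 months ≥ 4
Not all requirements met → denied.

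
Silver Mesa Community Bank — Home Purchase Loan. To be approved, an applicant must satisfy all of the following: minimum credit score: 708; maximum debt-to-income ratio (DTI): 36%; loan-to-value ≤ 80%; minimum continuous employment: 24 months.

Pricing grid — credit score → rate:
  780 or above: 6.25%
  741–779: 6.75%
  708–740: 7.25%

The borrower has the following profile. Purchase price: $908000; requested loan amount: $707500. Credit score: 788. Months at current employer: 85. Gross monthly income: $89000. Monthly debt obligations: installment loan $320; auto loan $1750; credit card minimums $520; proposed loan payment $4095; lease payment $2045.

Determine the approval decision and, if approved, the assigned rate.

Approved at 6.25%

Credit score 788 ≥ 708 (meets minimum)
Total monthly debts = (320 + 1,750 + 520 + 4,095 + 2,045) = 8,730. Debt-to-income = 8,730/89,000 = 9.8% — meets 36% limit
Employment 85 ≥ 24 months
LTV = 707,500/908,000 = 77.9% ≤ 80%
All requirements met. Score 788 falls in the 780 or above tier → 6.25%.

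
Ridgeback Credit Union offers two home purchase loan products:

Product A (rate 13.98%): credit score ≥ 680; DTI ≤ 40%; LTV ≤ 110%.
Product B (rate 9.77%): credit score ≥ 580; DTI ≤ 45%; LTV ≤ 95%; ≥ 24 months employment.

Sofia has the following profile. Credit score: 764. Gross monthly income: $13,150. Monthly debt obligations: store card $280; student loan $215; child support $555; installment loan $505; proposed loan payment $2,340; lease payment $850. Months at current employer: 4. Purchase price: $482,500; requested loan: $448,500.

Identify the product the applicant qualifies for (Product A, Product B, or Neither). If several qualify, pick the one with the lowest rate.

Product A

Total debts = (280 + 215 + 555 + 505 + 2,340 + 850) = 4,745; DTI = 4,745/13,150 = 36.1%.
LTV = 448,500/482,500 = 93%.
Product A: score 764 ≥ 680; DTI 36.1% ≤ 40%; LTV 93% ≤ 110% → qualifies.
Product B: score 764 ≥ 580; DTI 36.1% ≤ 45%; LTV 93% ≤ 95%; employment 4 < 24 mo → does not qualify.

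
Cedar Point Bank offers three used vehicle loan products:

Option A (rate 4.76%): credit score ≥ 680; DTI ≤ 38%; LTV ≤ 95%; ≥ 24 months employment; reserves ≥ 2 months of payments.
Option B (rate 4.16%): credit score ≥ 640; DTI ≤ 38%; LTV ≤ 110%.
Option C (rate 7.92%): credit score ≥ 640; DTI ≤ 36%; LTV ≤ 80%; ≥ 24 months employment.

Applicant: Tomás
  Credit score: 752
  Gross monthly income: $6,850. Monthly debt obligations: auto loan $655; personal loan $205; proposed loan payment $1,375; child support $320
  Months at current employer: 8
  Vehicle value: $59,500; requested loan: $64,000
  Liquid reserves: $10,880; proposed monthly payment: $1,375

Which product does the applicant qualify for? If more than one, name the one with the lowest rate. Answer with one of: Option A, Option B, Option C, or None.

Option B

Total debts = (655 + 205 + 1,375 + 320) = 2,555; DTI = 2,555/6,850 = 37.3%.
LTV = 64,000/59,500 = 107.6%.
Reserves = 10,880/1,375 = 7.9 months.
Option A: score 752 ≥ 680; DTI 37.3% ≤ 38%; LTV 107.6% > 95%; employment 8 < 24 mo; reserves 7.9 ≥ 2 mo → does not qualify.
Option B: score 752 ≥ 640; DTI 37.3% ≤ 38%; LTV 107.6% ≤ 110% → qualifies.
Option C: score 752 ≥ 640; DTI 37.3% > 36%; LTV 107.6% > 80%; employment 8 < 24 mo → does not qualify.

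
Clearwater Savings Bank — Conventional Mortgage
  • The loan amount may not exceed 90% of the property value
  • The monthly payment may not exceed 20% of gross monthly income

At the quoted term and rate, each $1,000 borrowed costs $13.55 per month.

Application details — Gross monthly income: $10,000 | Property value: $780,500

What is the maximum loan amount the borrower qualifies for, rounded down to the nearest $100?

Payment cap: 20% × $10,000 = $2,000/month.
At $13.55 per $1,000, that supports 2,000/13.55 × 1,000 ≈ $147,601 → $147,600.
LTV cap: 90% × $780,500 = $702,450 → $702,400.
Binding constraint: payment-to-income.

$147,600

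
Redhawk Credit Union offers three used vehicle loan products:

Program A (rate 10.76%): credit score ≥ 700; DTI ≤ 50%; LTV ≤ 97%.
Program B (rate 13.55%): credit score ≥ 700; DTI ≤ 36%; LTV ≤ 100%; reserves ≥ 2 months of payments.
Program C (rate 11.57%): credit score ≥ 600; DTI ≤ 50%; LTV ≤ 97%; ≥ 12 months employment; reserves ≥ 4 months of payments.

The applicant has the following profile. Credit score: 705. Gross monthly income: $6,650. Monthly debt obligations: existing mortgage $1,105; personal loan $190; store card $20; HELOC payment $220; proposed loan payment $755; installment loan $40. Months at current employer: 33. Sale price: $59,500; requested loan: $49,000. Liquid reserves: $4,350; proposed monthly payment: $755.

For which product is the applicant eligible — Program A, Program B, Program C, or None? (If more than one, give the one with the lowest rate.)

Total debts = (1,105 + 190 + 20 + 220 + 755 + 40) = 2,330; DTI = 2,330/6,650 = 35%.
LTV = 49,000/59,500 = 82.4%.
Reserves = 4,350/755 = 5.8 months.
Program A: score 705 ≥ 700; DTI 35% ≤ 50%; LTV 82.4% ≤ 97% → qualifies.
Program B: score 705 ≥ 700; DTI 35% ≤ 36%; LTV 82.4% ≤ 100%; reserves 5.8 ≥ 2 mo → qualifies.
Program C: score 705 ≥ 600; DTI 35% ≤ 50%; LTV 82.4% ≤ 97%; employment 33 ≥ 12 mo; reserves 5.8 ≥ 4 mo → qualifies.
Qualifying: Program A, Program B, Program C. Lowest rate is 10.76% → Program A.

Program A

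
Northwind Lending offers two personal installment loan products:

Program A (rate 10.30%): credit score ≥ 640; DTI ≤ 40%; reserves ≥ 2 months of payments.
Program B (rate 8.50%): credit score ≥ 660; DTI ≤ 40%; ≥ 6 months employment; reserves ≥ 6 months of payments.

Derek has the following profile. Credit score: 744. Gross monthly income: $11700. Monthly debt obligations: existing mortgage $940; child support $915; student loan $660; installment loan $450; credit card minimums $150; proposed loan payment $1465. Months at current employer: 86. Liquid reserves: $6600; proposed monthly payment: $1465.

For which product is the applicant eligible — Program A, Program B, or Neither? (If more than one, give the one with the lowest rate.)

Program A

Total debts = (940 + 915 + 660 + 450 + 150 + 1,465) = 4,580; DTI = 4,580/11,700 = 39.1%.
Reserves = 6,600/1,465 = 4.5 months.
Program A: score 744 ≥ 640; DTI 39.1% ≤ 40%; reserves 4.5 ≥ 2 mo → qualifies.
Program B: score 744 ≥ 660; DTI 39.1% ≤ 40%; employment 86 ≥ 6 mo; reserves 4.5 < 6 mo → does not qualify.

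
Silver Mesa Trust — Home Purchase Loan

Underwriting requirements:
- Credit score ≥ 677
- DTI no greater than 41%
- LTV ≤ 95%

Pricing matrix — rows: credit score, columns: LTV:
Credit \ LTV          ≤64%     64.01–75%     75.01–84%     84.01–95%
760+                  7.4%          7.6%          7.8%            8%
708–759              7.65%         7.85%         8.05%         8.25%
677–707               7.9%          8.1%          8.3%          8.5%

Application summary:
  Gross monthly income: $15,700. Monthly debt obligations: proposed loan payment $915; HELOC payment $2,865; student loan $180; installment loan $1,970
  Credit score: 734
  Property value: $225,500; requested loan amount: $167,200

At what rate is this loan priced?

7.85%

Credit score 734 ≥ 677; Total monthly debts = (915 + 2,865 + 180 + 1,970) = 5,930. DTI = 5,930/15,700 = 37.8% ≤ 41%
LTV: 167,200 ÷ 225,500 = 74.1%, within 95% cap
Score 734 is in the 708–759 band; LTV 74.1% is in the 64.01–75% band → 7.85%.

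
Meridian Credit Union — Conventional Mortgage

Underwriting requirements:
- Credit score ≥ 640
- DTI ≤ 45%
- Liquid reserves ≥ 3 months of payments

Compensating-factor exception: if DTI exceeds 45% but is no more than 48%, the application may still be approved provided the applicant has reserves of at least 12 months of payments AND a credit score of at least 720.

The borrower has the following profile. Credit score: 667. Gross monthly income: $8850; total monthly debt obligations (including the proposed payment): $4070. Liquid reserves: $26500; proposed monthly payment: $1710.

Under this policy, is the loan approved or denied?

Denied

Credit score 667 ≥ 640 (meets base)
DTI: 4,070 ÷ 8,850 = 46%, over the 45% base limit.
Reserves: 26,500 ÷ 1,710 = 15.5 months (meets 3-month minimum)
DTI 46% is within the 45%–48% exception band; checking compensating factors.
Override check — reserves: 15.5 mo (ok); score: 667 (below 720).
Compensating-factor requirement not fully met.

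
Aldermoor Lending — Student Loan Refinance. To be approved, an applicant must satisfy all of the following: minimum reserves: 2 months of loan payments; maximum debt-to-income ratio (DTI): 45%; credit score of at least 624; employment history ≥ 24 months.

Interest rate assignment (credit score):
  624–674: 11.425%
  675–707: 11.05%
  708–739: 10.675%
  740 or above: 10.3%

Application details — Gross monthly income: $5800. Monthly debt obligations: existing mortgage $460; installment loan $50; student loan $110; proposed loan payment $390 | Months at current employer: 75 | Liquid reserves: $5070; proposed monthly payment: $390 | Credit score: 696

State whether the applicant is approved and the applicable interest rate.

Approved at 11.05%

Credit score 696 ≥ 624 (meets minimum)
Employment 75 ≥ 24 months
Liquid reserves cover 5,070/390 = 13.0 months — ≥ 2 required
Total monthly debts = (460 + 50 + 110 + 390) = 1,010. DTI: 1,010 ÷ 5,800 = 17.4%, within the 45% cap
All requirements met. Score 696 falls in the 675–707 tier → 11.05%.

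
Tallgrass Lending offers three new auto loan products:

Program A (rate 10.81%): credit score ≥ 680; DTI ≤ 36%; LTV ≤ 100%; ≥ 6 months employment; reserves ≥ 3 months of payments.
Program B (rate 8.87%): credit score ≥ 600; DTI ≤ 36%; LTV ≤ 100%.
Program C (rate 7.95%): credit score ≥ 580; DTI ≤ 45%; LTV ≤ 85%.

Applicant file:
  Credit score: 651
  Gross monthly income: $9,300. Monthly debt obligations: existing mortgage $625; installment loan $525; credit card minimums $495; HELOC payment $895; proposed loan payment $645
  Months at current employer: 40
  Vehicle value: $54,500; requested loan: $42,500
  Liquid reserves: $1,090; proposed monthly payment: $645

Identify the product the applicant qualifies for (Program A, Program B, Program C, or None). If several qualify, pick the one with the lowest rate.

Program C

Total debts = (625 + 525 + 495 + 895 + 645) = 3,185; DTI = 3,185/9,300 = 34.2%.
LTV = 42,500/54,500 = 78%.
Reserves = 1,090/645 = 1.7 months.
Program A: score 651 < 680; DTI 34.2% ≤ 36%; LTV 78% ≤ 100%; employment 40 ≥ 6 mo; reserves 1.7 < 3 mo → does not qualify.
Program B: score 651 ≥ 600; DTI 34.2% ≤ 36%; LTV 78% ≤ 100% → qualifies.
Program C: score 651 ≥ 580; DTI 34.2% ≤ 45%; LTV 78% ≤ 85% → qualifies.
Qualifying: Program B, Program C. Lowest rate is 7.95% → Program C.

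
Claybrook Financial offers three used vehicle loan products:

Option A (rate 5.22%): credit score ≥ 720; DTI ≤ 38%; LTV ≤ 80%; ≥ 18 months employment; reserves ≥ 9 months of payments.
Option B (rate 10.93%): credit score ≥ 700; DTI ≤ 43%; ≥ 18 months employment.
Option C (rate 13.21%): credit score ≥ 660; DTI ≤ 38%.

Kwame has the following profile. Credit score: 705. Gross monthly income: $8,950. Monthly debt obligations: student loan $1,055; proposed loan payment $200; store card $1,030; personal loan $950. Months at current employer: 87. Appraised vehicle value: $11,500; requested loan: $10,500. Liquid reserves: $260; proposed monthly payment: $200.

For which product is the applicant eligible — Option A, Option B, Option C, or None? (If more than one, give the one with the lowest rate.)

Option B

Total debts = (1,055 + 200 + 1,030 + 950) = 3,235; DTI = 3,235/8,950 = 36.1%.
LTV = 10,500/11,500 = 91.3%.
Reserves = 260/200 = 1.3 months.
Option A: score 705 < 720; DTI 36.1% ≤ 38%; LTV 91.3% > 80%; employment 87 ≥ 18 mo; reserves 1.3 < 9 mo → does not qualify.
Option B: score 705 ≥ 700; DTI 36.1% ≤ 43%; employment 87 ≥ 18 mo → qualifies.
Option C: score 705 ≥ 660; DTI 36.1% ≤ 38% → qualifies.
Qualifying: Option B, Option C. Lowest rate is 10.93% → Option B.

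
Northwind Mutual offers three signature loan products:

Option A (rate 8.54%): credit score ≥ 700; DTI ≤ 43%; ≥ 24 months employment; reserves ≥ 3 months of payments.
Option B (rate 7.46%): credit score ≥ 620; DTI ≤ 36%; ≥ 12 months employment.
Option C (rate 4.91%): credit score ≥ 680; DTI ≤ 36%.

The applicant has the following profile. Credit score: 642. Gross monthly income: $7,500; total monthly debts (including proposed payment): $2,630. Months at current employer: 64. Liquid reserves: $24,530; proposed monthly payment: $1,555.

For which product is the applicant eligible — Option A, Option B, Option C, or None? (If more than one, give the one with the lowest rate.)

DTI = 2,630/7,500 = 35.1%.
Reserves = 24,530/1,555 = 15.8 months.
Option A: score 642 < 700; DTI 35.1% ≤ 43%; employment 64 ≥ 24 mo; reserves 15.8 ≥ 3 mo → does not qualify.
Option B: score 642 ≥ 620; DTI 35.1% ≤ 36%; employment 64 ≥ 12 mo → qualifies.
Option C: score 642 < 680; DTI 35.1% ≤ 36% → does not qualify.

Option B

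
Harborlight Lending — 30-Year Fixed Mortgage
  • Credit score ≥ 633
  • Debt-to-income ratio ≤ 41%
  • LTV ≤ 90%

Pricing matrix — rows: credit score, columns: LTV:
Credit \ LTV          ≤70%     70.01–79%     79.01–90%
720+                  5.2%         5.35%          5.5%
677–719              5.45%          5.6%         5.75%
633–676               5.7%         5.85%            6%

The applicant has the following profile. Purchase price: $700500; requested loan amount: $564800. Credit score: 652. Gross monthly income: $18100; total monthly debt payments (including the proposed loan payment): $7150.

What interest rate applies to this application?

Credit score 652 ≥ 633; Debt-to-income = 7,150/18,100 = 39.5% — meets 41% limit
LTV = 564,800/700,500 = 80.6% ≤ 90%
Credit 652 → row 633–676; LTV 80.6% → column 79.01–90%. Grid cell → 6%.

6%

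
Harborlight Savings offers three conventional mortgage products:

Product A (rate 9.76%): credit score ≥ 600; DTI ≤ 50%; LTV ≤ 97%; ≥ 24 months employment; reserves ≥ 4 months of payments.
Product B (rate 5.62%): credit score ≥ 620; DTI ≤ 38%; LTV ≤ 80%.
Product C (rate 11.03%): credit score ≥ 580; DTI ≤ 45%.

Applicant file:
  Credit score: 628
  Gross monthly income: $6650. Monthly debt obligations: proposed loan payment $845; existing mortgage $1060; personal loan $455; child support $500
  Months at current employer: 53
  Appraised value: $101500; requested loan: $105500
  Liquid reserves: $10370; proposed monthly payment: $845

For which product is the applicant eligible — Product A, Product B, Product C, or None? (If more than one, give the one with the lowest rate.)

Product C

Total debts = (845 + 1,060 + 455 + 500) = 2,860; DTI = 2,860/6,650 = 43%.
LTV = 105,500/101,500 = 103.9%.
Reserves = 10,370/845 = 12.3 months.
Product A: score 628 ≥ 600; DTI 43% ≤ 50%; LTV 103.9% > 97%; employment 53 ≥ 24 mo; reserves 12.3 ≥ 4 mo → does not qualify.
Product B: score 628 ≥ 620; DTI 43% > 38%; LTV 103.9% > 80% → does not qualify.
Product C: score 628 ≥ 580; DTI 43% ≤ 45% → qualifies.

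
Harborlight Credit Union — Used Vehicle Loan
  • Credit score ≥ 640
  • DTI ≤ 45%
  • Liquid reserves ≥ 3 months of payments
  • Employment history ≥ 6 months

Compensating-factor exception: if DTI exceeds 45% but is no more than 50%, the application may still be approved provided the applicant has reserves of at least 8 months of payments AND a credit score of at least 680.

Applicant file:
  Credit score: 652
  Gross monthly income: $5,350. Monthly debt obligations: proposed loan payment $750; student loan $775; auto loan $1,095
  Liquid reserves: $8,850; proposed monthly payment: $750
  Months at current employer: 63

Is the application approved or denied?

Denied

Credit score 652 ≥ 640 (meets base)
Total debts = (750 + 775 + 1,095) = 2,620. DTI = 2,620/5,350 = 49% > 45% — standard DTI limit exceeded.
Reserves = 8,850/750 = 11.8 months ≥ 3
Employment 63 ≥ 6 months
49% falls in the override range (45%–50%), so the compensating-factor test applies.
Override check — reserves: 11.8 mo (ok); score: 652 (below 680).
Compensating-factor requirement not fully met.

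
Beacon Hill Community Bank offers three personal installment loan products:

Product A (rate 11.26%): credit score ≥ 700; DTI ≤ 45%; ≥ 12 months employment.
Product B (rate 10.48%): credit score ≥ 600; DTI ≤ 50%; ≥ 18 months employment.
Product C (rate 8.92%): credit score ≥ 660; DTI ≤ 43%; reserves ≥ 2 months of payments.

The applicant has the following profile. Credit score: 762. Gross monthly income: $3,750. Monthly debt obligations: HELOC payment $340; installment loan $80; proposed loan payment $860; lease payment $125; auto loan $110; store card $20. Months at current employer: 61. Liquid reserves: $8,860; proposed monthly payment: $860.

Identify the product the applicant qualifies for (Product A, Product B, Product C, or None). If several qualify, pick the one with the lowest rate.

Product C

Total debts = (340 + 80 + 860 + 125 + 110 + 20) = 1,535; DTI = 1,535/3,750 = 40.9%.
Reserves = 8,860/860 = 10.3 months.
Product A: score 762 ≥ 700; DTI 40.9% ≤ 45%; employment 61 ≥ 12 mo → qualifies.
Product B: score 762 ≥ 600; DTI 40.9% ≤ 50%; employment 61 ≥ 18 mo → qualifies.
Product C: score 762 ≥ 660; DTI 40.9% ≤ 43%; reserves 10.3 ≥ 2 mo → qualifies.
Qualifying: Product A, Product B, Product C. Lowest rate is 8.92% → Product C.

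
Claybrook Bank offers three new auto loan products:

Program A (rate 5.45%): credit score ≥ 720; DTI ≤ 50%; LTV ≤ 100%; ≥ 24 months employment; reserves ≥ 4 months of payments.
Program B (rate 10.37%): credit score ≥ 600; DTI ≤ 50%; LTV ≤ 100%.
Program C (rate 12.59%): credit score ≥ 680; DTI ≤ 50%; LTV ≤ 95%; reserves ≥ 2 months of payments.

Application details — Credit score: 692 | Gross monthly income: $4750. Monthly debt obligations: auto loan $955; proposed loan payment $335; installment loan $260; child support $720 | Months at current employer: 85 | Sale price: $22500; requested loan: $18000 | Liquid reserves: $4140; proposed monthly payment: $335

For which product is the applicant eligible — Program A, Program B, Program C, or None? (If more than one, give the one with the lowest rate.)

Program B

Total debts = (955 + 335 + 260 + 720) = 2,270; DTI = 2,270/4,750 = 47.8%.
LTV = 18,000/22,500 = 80%.
Reserves = 4,140/335 = 12.4 months.
Program A: score 692 < 720; DTI 47.8% ≤ 50%; LTV 80% ≤ 100%; employment 85 ≥ 24 mo; reserves 12.4 ≥ 4 mo → does not qualify.
Program B: score 692 ≥ 600; DTI 47.8% ≤ 50%; LTV 80% ≤ 100% → qualifies.
Program C: score 692 ≥ 680; DTI 47.8% ≤ 50%; LTV 80% ≤ 95%; reserves 12.4 ≥ 2 mo → qualifies.
Qualifying: Program B, Program C. Lowest rate is 10.37% → Program B.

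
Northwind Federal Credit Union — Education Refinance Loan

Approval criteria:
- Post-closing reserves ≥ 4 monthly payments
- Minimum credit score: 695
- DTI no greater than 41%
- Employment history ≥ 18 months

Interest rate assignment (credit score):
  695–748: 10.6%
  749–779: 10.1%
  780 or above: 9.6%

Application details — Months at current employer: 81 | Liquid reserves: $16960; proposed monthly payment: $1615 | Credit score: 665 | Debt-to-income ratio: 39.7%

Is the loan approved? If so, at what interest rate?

Credit score 665 < 695 (below minimum)
DTI 39.7% is within the 41% limit
Employment 81 ≥ 18 months
Reserves = 16,960/1,615 = 10.5 months ≥ 4
Not all requirements met → denied.

Denied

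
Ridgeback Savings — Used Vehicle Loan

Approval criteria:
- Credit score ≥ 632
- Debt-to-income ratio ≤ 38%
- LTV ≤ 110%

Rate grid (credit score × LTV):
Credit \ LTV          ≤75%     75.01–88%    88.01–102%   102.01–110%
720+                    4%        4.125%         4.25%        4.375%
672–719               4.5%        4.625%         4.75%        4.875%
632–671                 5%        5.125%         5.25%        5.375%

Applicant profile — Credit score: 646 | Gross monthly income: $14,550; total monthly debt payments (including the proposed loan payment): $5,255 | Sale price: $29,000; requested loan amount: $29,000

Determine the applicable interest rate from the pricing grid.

5.25%

Credit score 646 ≥ 632; DTI: 5,255 ÷ 14,550 = 36.1%, within the 38% cap
LTV = 29,000/29,000 = 100% ≤ 110%
Row: 646 falls in 632–671. Column: 100% falls in 88.01–102%. Rate = 5.25%.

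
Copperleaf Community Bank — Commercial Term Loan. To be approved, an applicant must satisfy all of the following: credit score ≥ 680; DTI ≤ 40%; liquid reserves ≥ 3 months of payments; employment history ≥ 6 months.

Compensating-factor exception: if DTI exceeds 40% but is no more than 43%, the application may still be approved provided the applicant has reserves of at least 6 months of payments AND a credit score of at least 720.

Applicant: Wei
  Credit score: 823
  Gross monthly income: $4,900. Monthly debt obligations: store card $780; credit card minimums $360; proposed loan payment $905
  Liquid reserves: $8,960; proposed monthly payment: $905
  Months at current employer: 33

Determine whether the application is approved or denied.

Approved

Credit score 823 ≥ 680 (meets base)
Total debts = (780 + 360 + 905) = 2,045. DTI = 2,045/4,900 = 41.7% > 40% — standard DTI limit exceeded.
Reserves = 8,960/905 = 9.9 months ≥ 3
Employment 33 ≥ 6 months
DTI 41.7% is within the 40%–43% exception band; checking compensating factors.
Reserves 9.9 ≥ 6 months; credit score 823 ≥ 720.
Both override conditions satisfied; DTI exception granted.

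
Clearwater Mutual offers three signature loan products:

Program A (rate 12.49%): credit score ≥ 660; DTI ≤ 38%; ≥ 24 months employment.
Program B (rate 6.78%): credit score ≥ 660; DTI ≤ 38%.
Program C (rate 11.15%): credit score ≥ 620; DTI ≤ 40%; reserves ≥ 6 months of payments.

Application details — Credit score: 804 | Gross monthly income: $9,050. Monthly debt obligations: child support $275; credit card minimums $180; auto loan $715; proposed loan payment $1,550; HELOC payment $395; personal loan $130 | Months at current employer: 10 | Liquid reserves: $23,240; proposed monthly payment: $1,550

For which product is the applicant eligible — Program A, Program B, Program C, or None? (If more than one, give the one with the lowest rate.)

Program B

Total debts = (275 + 180 + 715 + 1,550 + 395 + 130) = 3,245; DTI = 3,245/9,050 = 35.9%.
Reserves = 23,240/1,550 = 15.0 months.
Program A: score 804 ≥ 660; DTI 35.9% ≤ 38%; employment 10 < 24 mo → does not qualify.
Program B: score 804 ≥ 660; DTI 35.9% ≤ 38% → qualifies.
Program C: score 804 ≥ 620; DTI 35.9% ≤ 40%; reserves 15.0 ≥ 6 mo → qualifies.
Qualifying: Program B, Program C. Lowest rate is 6.78% → Program B.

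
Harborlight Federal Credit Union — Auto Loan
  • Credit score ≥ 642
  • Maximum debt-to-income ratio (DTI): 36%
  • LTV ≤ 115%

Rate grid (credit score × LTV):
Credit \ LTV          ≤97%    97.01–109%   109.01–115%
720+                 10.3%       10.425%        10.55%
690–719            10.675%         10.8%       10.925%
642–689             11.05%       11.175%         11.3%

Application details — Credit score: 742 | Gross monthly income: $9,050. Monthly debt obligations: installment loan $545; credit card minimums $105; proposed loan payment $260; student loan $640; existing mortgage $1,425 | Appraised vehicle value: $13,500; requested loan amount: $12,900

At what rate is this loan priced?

10.3%

Credit score 742 ≥ 642; Total monthly debts = (545 + 105 + 260 + 640 + 1,425) = 2,975. Debt-to-income = 2,975/9,050 = 32.9% — meets 36% limit
LTV = 12,900/13,500 = 95.6% ≤ 115%
Credit 742 → row 720+; LTV 95.6% → column ≤97%. Grid cell → 10.3%.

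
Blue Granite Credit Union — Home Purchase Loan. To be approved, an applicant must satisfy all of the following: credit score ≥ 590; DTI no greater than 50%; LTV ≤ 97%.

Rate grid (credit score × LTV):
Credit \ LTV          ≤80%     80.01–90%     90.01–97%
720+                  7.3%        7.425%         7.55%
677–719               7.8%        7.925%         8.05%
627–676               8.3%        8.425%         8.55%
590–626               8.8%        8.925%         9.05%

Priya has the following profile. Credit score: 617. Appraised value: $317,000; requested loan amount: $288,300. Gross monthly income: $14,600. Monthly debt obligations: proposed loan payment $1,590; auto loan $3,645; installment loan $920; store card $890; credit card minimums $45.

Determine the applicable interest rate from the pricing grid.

Credit score 617 ≥ 590; Total monthly debts = (1,590 + 3,645 + 920 + 890 + 45) = 7,090. Debt-to-income = 7,090/14,600 = 48.6% — meets 50% limit
Loan-to-value = 288,300/317,000 = 90.9% — pass (97% max)
Score 617 is in the 590–626 band; LTV 90.9% is in the 90.01–97% band → 9.05%.

9.05%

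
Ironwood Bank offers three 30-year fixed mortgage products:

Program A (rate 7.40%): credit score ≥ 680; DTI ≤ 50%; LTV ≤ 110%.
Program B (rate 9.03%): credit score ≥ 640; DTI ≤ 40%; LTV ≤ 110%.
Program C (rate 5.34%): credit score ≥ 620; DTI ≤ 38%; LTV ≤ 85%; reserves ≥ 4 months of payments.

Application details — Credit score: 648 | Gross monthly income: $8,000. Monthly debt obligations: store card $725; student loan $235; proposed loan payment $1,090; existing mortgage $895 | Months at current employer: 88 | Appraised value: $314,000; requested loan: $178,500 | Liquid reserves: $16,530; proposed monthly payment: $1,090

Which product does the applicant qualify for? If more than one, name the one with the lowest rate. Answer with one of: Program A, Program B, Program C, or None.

Program C

Total debts = (725 + 235 + 1,090 + 895) = 2,945; DTI = 2,945/8,000 = 36.8%.
LTV = 178,500/314,000 = 56.8%.
Reserves = 16,530/1,090 = 15.2 months.
Program A: score 648 < 680; DTI 36.8% ≤ 50%; LTV 56.8% ≤ 110% → does not qualify.
Program B: score 648 ≥ 640; DTI 36.8% ≤ 40%; LTV 56.8% ≤ 110% → qualifies.
Program C: score 648 ≥ 620; DTI 36.8% ≤ 38%; LTV 56.8% ≤ 85%; reserves 15.2 ≥ 4 mo → qualifies.
Qualifying: Program B, Program C. Lowest rate is 5.34% → Program C.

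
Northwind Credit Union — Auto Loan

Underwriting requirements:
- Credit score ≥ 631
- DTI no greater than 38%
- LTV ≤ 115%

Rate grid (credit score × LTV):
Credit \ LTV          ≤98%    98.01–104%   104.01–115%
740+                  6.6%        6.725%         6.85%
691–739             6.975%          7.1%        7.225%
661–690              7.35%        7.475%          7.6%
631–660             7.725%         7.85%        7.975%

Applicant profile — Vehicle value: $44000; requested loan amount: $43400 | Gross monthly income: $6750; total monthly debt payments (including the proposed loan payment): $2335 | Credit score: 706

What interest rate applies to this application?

Credit score 706 ≥ 631; DTI = 2,335/6,750 = 34.6% ≤ 38%
LTV = 43,400/44,000 = 98.6% ≤ 115%
Credit 706 → row 691–739; LTV 98.6% → column 98.01–104%. Grid cell → 7.1%.

7.1%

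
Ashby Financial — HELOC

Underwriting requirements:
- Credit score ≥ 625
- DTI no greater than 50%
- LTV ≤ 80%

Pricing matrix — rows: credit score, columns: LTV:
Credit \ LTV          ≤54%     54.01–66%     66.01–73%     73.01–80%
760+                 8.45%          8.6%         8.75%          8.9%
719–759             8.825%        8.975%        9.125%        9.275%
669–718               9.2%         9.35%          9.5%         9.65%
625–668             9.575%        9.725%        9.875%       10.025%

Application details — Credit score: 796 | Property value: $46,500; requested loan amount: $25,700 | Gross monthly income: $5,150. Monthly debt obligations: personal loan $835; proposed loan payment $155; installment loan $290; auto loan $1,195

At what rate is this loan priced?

8.6%

Credit score 796 ≥ 625; Total monthly debts = (835 + 155 + 290 + 1,195) = 2,475. Debt-to-income = 2,475/5,150 = 48.1% — meets 50% limit
LTV: 25,700 ÷ 46,500 = 55.3%, within 80% cap
Row: 796 falls in 760+. Column: 55.3% falls in 54.01–66%. Rate = 8.6%.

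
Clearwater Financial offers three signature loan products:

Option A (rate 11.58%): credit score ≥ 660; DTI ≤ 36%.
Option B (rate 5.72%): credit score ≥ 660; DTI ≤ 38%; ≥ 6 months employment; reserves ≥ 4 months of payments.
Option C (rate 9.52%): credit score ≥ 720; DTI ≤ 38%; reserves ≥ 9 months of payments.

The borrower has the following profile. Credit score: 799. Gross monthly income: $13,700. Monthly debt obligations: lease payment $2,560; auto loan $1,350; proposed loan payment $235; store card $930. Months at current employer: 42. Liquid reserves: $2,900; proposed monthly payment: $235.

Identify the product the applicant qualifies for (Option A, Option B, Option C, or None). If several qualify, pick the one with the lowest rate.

Option B

Total debts = (2,560 + 1,350 + 235 + 930) = 5,075; DTI = 5,075/13,700 = 37%.
Reserves = 2,900/235 = 12.3 months.
Option A: score 799 ≥ 660; DTI 37% > 36% → does not qualify.
Option B: score 799 ≥ 660; DTI 37% ≤ 38%; employment 42 ≥ 6 mo; reserves 12.3 ≥ 4 mo → qualifies.
Option C: score 799 ≥ 720; DTI 37% ≤ 38%; reserves 12.3 ≥ 9 mo → qualifies.
Qualifying: Option B, Option C. Lowest rate is 5.72% → Option B.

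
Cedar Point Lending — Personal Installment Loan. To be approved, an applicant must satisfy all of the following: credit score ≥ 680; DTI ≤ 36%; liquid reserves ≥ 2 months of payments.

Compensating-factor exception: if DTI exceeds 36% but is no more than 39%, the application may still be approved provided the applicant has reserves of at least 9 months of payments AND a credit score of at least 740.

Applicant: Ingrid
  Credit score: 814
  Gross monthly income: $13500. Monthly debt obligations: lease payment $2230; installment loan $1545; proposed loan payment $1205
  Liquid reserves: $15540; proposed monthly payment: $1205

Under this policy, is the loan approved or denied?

Credit score 814 ≥ 680 (meets base)
Total debts = (2,230 + 1,545 + 1,205) = 4,980. DTI: 4,980 ÷ 13,500 = 36.9%, over the 36% base limit.
Reserves: 15,540 ÷ 1,205 = 12.9 months (meets 2-month minimum)
36.9% falls in the override range (36%–39%), so the compensating-factor test applies.
Reserves 12.9 ≥ 9 months; credit score 814 ≥ 740.
Both override conditions satisfied; DTI exception granted.

Approved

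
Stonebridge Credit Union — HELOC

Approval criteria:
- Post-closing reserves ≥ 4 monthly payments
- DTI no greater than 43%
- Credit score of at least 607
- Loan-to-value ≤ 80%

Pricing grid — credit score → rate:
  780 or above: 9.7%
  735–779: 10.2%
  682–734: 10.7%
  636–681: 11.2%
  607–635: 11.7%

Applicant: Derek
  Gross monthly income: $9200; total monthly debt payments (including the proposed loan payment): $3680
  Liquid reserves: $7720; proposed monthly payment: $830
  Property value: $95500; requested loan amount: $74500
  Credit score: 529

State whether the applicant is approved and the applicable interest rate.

Denied

Credit score 529 < 607 (below minimum)
LTV = 74,500/95,500 = 78% ≤ 80%
Reserves: 7,720 ÷ 830 = 9.3 months (meets 4-month minimum)
DTI: 3,680 ÷ 9,200 = 40%, within the 43% cap
Not all requirements met → denied.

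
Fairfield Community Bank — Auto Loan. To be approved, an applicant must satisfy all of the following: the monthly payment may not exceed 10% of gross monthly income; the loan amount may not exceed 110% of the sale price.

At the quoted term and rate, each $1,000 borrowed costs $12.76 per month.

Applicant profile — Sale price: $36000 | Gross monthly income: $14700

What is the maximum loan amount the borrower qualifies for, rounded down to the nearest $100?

$39,600

Payment cap: 10% × $14,700 = $1,470/month.
At $12.76 per $1,000, that supports 1,470/12.76 × 1,000 ≈ $115,203 → $115,200.
LTV cap: 110% × $36,000 = $39,600 → $39,600.
Binding constraint: loan-to-value.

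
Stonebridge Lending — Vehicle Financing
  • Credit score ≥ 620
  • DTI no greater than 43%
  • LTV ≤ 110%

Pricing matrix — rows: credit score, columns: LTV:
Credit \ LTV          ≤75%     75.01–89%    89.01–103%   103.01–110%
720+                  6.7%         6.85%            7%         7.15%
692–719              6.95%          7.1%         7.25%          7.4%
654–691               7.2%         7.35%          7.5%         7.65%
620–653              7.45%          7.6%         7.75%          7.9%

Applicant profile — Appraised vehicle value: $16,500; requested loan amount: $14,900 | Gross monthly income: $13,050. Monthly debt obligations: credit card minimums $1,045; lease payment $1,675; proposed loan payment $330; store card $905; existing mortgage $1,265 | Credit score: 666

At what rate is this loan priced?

Credit score 666 ≥ 620; Total monthly debts = (1,045 + 1,675 + 330 + 905 + 1,265) = 5,220. DTI: 5,220 ÷ 13,050 = 40%, within the 43% cap
Loan-to-value = 14,900/16,500 = 90.3% — pass (110% max)
Row: 666 falls in 654–691. Column: 90.3% falls in 89.01–103%. Rate = 7.5%.

7.5%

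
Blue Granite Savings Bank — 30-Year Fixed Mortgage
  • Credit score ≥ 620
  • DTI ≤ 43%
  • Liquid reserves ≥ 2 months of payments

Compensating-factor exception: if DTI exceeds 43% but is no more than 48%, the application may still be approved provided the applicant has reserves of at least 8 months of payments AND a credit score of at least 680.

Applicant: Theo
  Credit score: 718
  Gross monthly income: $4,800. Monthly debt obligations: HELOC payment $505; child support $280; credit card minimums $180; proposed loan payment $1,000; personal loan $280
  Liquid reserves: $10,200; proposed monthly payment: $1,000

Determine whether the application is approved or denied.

Credit score 718 ≥ 620 (meets base)
Total debts = (505 + 280 + 180 + 1,000 + 280) = 2,245. DTI = 2,245/4,800 = 46.8% > 43% — standard DTI limit exceeded.
Liquid reserves cover 10,200/1,000 = 10.2 months — ≥ 2 required
46.8% falls in the override range (43%–48%), so the compensating-factor test applies.
Reserves 10.2 ≥ 8 months; credit score 718 ≥ 680.
Both compensating conditions met → exception applies.

Approved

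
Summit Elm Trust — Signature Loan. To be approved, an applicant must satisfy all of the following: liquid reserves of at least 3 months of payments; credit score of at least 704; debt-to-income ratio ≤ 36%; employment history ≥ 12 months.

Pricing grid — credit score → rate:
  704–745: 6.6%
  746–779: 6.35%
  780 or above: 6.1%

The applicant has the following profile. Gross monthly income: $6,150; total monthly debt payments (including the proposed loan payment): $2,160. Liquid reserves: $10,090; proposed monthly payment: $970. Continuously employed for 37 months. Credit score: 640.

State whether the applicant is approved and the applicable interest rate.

Denied

Credit score 640 < 704 (below minimum)
Reserves: 10,090 ÷ 970 = 10.4 months (meets 3-month minimum)
Employment 37 ≥ 12 months
DTI = 2,160/6,150 = 35.1% ≤ 36%
Not all requirements met → denied.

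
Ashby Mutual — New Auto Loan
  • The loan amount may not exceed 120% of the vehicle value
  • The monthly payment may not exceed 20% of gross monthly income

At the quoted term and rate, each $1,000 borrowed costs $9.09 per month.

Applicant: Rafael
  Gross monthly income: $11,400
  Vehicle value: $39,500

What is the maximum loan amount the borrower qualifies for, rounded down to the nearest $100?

Payment cap: 20% × $11,400 = $2,280/month.
At $9.09 per $1,000, that supports 2,280/9.09 × 1,000 ≈ $250,825 → $250,800.
LTV cap: 120% × $39,500 = $47,400 → $47,400.
Binding constraint: loan-to-value.

$47,400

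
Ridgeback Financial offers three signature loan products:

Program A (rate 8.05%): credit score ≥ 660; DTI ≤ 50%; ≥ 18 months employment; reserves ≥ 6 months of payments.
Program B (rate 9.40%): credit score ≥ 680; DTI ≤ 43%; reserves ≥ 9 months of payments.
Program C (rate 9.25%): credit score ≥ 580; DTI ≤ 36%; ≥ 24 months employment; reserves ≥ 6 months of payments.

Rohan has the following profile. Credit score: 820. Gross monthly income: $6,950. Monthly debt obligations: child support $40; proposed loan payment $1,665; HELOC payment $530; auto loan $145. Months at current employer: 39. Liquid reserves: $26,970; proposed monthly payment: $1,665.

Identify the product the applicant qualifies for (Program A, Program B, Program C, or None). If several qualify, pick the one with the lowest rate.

Total debts = (40 + 1,665 + 530 + 145) = 2,380; DTI = 2,380/6,950 = 34.2%.
Reserves = 26,970/1,665 = 16.2 months.
Program A: score 820 ≥ 660; DTI 34.2% ≤ 50%; employment 39 ≥ 18 mo; reserves 16.2 ≥ 6 mo → qualifies.
Program B: score 820 ≥ 680; DTI 34.2% ≤ 43%; reserves 16.2 ≥ 9 mo → qualifies.
Program C: score 820 ≥ 580; DTI 34.2% ≤ 36%; employment 39 ≥ 24 mo; reserves 16.2 ≥ 6 mo → qualifies.
Qualifying: Program A, Program B, Program C. Lowest rate is 8.05% → Program A.

Program A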